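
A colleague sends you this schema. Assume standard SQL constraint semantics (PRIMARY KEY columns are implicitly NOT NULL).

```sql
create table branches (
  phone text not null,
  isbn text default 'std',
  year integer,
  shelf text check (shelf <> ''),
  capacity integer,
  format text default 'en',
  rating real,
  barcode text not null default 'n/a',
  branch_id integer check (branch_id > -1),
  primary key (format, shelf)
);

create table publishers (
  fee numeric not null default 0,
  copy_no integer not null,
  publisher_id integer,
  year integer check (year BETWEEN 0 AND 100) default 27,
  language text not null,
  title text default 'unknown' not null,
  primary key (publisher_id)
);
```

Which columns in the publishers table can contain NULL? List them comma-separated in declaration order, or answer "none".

- fee: declared NOT NULL → not nullable.
- copy_no: declared NOT NULL → not nullable.
- publisher_id: part of the PRIMARY KEY, which implies NOT NULL → not nullable.
- year: CHECK does not forbid NULL (a CHECK constraint passes when its expression is NULL) → nullable.
- language: declared NOT NULL → not nullable.
- title: declared NOT NULL → not nullable.

year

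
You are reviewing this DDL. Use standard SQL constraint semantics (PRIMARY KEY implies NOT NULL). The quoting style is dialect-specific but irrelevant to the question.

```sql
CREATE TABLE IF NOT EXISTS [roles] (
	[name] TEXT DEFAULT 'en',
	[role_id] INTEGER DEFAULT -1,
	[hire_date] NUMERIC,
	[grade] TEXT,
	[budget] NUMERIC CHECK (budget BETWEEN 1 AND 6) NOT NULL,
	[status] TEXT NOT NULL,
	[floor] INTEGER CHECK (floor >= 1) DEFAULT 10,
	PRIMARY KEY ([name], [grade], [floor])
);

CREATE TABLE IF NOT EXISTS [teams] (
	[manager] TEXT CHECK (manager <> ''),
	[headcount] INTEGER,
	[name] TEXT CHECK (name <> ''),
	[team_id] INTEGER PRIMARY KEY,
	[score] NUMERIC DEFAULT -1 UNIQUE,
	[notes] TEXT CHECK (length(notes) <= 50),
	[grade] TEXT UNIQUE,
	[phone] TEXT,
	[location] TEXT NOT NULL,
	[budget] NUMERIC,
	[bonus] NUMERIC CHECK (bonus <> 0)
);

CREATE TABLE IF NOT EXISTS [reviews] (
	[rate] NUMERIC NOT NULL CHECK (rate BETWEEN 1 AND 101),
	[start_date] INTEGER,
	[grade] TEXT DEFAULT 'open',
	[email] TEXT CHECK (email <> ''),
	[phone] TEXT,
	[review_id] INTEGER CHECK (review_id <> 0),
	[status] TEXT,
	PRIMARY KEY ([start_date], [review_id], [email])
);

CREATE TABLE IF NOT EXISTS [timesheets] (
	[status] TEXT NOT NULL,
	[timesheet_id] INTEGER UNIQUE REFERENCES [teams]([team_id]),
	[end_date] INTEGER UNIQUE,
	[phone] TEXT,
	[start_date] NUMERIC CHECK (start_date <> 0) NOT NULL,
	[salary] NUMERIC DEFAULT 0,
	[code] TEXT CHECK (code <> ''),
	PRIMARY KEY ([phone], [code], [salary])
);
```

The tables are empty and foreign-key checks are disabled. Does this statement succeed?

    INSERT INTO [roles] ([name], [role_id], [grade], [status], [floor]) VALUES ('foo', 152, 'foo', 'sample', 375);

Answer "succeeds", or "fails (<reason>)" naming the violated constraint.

budget is omitted from the column list and has no DEFAULT, so it would receive NULL.
But budget is declared NOT NULL.

fails (NOT NULL on budget)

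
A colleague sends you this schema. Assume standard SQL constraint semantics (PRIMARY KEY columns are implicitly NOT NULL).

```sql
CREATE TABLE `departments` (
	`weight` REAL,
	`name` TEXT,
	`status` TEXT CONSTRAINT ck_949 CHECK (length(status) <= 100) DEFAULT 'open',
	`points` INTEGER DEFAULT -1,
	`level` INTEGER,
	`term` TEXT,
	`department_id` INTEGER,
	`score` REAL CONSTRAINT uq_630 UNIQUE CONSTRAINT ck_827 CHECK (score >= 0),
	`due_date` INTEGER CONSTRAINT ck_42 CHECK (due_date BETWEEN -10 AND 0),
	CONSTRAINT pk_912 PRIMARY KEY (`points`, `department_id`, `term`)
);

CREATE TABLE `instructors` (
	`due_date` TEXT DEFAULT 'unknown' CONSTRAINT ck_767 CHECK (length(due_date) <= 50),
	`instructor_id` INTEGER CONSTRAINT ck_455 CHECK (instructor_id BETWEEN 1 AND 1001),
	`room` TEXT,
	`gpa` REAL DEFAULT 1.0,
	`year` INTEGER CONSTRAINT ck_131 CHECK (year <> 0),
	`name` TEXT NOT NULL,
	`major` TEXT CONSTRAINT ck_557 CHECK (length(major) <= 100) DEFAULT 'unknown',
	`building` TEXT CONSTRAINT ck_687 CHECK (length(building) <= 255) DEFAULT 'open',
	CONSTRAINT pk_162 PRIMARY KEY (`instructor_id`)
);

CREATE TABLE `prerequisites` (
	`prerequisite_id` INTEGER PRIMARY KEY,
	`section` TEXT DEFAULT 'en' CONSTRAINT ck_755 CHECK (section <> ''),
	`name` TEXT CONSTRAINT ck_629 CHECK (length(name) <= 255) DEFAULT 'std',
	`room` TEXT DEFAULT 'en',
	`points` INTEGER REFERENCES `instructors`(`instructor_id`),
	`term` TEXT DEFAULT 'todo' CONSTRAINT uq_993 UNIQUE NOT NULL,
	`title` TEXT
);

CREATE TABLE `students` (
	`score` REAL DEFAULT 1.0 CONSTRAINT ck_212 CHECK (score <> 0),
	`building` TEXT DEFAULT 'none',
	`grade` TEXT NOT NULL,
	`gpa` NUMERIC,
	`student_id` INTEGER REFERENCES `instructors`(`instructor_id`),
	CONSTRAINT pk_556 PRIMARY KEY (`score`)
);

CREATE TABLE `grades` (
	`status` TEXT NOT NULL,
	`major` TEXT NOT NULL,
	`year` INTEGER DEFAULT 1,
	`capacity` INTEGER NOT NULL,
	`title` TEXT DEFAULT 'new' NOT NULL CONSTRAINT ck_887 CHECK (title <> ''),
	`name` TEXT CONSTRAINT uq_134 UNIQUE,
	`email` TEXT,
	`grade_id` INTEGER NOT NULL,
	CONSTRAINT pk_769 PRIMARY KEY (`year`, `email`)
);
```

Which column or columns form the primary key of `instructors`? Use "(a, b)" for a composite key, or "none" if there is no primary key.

instructor_id is declared PRIMARY KEY as a table-level PRIMARY KEY clause.

instructor_id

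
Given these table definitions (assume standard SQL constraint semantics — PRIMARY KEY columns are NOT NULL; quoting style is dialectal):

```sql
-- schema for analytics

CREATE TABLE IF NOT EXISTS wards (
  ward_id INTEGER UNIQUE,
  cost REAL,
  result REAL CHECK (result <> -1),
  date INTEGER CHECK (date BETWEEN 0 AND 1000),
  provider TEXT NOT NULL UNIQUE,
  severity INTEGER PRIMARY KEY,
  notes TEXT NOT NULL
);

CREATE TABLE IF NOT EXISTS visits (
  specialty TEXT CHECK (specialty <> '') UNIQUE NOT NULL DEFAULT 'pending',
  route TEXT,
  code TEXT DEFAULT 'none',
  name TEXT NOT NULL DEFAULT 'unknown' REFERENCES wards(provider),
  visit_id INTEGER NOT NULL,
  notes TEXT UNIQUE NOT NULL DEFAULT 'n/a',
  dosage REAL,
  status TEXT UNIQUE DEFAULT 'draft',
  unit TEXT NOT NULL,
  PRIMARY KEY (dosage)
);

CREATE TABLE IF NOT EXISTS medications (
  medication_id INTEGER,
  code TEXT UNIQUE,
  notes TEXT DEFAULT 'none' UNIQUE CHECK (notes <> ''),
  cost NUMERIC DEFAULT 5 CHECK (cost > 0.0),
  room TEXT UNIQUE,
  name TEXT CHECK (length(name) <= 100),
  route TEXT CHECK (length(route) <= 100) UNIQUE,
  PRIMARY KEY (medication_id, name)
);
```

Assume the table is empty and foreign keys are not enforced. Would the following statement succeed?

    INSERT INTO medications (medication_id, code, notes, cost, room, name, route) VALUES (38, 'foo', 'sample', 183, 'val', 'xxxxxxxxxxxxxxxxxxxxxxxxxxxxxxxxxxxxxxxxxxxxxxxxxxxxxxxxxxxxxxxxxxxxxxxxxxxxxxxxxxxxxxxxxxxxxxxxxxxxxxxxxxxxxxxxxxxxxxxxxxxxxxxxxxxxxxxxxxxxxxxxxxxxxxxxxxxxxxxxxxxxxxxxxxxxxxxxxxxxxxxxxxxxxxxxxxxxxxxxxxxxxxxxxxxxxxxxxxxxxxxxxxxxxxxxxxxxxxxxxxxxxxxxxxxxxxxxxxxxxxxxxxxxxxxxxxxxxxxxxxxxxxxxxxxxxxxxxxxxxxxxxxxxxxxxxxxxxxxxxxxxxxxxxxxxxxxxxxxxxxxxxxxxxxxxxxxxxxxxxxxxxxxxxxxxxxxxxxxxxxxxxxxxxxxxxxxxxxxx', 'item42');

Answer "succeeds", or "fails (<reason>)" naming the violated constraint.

The value 'xxxxxxxxxxxxxxxxxxxxxxxxxxxxxxxxxxxxxxxxxxxxxxxxxxxxxxxxxxxxxxxxxxxxxxxxxxxxxxxxxxxxxxxxxxxxxxxxxxxxxxxxxxxxxxxxxxxxxxxxxxxxxxxxxxxxxxxxxxxxxxxxxxxxxxxxxxxxxxxxxxxxxxxxxxxxxxxxxxxxxxxxxxxxxxxxxxxxxxxxxxxxxxxxxxxxxxxxxxxxxxxxxxxxxxxxxxxxxxxxxxxxxxxxxxxxxxxxxxxxxxxxxxxxxxxxxxxxxxxxxxxxxxxxxxxxxxxxxxxxxxxxxxxxxxxxxxxxxxxxxxxxxxxxxxxxxxxxxxxxxxxxxxxxxxxxxxxxxxxxxxxxxxxxxxxxxxxxxxxxxxxxxxxxxxxxxxxxxxxx' for name violates CHECK (length(name) <= 100).

fails (CHECK on name)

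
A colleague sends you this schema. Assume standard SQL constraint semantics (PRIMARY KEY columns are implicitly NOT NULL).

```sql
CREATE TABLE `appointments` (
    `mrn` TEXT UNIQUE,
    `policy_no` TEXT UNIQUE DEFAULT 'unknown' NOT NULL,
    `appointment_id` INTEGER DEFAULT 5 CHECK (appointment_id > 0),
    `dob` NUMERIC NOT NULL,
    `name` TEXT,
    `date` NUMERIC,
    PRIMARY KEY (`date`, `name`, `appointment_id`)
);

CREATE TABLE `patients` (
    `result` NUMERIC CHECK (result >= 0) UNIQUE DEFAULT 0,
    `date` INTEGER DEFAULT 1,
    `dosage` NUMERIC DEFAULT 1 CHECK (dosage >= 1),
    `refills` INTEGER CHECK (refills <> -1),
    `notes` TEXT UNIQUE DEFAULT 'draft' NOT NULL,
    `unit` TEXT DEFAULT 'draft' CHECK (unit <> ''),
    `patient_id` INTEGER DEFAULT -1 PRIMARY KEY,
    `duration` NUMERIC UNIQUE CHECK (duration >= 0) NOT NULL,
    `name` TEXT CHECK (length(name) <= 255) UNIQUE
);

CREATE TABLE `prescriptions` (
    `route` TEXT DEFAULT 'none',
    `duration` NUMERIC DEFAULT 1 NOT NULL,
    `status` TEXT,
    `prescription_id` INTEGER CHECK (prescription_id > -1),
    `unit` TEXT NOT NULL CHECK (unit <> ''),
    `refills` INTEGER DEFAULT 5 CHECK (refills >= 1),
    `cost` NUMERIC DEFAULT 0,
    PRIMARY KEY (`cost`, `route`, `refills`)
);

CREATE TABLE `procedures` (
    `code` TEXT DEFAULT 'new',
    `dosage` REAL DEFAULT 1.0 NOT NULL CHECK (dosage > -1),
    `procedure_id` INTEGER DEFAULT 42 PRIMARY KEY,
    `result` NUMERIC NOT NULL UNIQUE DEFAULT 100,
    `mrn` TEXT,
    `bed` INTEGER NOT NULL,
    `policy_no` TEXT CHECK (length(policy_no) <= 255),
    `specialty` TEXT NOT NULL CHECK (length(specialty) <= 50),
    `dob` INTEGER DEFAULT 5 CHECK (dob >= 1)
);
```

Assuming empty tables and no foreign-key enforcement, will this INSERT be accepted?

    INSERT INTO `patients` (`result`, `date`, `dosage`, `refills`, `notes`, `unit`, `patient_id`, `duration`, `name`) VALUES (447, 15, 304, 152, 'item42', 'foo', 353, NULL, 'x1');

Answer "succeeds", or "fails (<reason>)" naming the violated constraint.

fails (NOT NULL on duration)

duration is explicitly set to NULL, but duration is declared NOT NULL.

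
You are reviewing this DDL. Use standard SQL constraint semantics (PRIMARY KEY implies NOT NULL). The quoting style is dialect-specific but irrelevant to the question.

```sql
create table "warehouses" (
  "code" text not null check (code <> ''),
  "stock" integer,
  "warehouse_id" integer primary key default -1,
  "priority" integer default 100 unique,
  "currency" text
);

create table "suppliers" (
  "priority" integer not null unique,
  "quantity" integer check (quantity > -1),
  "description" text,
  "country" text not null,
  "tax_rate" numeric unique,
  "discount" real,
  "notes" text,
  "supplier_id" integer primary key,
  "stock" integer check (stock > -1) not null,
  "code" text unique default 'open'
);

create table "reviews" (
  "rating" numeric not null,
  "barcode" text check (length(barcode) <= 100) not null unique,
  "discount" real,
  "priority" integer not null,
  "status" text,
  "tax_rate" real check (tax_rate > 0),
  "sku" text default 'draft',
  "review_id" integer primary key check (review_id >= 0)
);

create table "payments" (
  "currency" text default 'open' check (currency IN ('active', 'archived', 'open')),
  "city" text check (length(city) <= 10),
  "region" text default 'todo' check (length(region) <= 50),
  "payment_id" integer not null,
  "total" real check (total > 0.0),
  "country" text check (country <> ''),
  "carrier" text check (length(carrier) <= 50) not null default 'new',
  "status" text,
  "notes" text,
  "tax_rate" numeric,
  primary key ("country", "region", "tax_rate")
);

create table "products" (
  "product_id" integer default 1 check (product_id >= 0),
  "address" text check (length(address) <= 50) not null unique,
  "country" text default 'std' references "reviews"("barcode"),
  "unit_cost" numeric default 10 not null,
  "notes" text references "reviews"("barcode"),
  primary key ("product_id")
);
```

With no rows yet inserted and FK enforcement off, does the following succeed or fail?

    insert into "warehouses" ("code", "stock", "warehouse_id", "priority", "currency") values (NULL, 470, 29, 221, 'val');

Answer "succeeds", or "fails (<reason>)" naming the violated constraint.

fails (NOT NULL on code)

code is explicitly set to NULL, but code is declared NOT NULL.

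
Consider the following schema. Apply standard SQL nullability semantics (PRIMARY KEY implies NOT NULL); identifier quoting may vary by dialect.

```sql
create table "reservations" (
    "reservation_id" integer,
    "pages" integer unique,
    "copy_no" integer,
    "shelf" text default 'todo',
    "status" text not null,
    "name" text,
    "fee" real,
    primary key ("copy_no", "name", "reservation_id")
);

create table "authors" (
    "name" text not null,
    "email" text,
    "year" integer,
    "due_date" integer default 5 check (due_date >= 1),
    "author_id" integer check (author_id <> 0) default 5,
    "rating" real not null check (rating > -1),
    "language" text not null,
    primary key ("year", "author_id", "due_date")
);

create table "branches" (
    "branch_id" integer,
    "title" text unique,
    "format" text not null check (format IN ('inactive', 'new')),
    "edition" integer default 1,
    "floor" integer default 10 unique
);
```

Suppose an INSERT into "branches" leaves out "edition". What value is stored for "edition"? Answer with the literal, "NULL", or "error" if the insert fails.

edition has an explicit DEFAULT 1.
When the column is omitted from an INSERT, that default is used.

1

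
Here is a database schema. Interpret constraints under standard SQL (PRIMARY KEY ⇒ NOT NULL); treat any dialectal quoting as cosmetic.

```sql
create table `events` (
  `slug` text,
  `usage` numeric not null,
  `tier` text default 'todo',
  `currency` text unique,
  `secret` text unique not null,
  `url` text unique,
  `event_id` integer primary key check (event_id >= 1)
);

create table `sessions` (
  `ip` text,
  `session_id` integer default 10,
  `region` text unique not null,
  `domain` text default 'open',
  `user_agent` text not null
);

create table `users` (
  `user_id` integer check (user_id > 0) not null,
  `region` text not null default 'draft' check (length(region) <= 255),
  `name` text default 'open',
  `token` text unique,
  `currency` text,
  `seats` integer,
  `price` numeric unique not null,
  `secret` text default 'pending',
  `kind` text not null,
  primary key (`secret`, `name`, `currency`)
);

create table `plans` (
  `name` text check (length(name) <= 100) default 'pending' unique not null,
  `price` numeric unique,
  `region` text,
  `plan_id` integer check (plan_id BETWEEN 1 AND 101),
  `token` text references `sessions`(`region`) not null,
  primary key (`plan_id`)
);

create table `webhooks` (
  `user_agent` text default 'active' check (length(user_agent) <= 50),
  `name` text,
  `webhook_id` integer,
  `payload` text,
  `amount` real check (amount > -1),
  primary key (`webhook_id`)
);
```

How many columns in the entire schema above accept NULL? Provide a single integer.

events: 4 nullable (slug, tier, currency, url — PK (event_id) and explicit NOT NULL columns excluded).
sessions: 3 nullable (ip, session_id, domain — PK none and explicit NOT NULL columns excluded).
users: 2 nullable (token, seats — PK (secret, name, currency) and explicit NOT NULL columns excluded).
plans: 2 nullable (price, region — PK (plan_id) and explicit NOT NULL columns excluded).
webhooks: 4 nullable (user_agent, name, payload, amount — PK (webhook_id) and explicit NOT NULL columns excluded).
Total: 4 + 3 + 2 + 2 + 4 = 15.

15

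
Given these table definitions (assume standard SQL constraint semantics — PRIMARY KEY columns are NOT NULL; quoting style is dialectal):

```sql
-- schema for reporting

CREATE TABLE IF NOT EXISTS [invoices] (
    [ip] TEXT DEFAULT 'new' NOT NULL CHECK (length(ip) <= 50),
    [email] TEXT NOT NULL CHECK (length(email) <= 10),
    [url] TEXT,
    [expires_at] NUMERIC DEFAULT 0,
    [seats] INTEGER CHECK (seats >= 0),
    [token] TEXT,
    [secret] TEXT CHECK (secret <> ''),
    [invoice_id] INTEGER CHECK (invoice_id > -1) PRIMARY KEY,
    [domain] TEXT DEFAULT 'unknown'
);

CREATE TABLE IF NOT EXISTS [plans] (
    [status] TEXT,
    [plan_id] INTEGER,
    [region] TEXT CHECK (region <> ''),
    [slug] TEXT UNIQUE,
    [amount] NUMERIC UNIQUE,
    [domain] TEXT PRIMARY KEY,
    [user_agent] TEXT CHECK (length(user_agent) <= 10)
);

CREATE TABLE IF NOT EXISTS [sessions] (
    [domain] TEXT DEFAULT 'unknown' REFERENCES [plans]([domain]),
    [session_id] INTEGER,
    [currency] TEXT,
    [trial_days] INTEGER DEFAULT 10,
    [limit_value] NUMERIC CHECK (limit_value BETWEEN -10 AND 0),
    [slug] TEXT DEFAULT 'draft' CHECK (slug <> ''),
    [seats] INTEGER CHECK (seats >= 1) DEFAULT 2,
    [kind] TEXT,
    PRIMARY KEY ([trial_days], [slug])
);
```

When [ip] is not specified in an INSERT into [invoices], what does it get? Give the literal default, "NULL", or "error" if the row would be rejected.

ip has an explicit DEFAULT 'new'.
When the column is omitted from an INSERT, that default is used.

'new'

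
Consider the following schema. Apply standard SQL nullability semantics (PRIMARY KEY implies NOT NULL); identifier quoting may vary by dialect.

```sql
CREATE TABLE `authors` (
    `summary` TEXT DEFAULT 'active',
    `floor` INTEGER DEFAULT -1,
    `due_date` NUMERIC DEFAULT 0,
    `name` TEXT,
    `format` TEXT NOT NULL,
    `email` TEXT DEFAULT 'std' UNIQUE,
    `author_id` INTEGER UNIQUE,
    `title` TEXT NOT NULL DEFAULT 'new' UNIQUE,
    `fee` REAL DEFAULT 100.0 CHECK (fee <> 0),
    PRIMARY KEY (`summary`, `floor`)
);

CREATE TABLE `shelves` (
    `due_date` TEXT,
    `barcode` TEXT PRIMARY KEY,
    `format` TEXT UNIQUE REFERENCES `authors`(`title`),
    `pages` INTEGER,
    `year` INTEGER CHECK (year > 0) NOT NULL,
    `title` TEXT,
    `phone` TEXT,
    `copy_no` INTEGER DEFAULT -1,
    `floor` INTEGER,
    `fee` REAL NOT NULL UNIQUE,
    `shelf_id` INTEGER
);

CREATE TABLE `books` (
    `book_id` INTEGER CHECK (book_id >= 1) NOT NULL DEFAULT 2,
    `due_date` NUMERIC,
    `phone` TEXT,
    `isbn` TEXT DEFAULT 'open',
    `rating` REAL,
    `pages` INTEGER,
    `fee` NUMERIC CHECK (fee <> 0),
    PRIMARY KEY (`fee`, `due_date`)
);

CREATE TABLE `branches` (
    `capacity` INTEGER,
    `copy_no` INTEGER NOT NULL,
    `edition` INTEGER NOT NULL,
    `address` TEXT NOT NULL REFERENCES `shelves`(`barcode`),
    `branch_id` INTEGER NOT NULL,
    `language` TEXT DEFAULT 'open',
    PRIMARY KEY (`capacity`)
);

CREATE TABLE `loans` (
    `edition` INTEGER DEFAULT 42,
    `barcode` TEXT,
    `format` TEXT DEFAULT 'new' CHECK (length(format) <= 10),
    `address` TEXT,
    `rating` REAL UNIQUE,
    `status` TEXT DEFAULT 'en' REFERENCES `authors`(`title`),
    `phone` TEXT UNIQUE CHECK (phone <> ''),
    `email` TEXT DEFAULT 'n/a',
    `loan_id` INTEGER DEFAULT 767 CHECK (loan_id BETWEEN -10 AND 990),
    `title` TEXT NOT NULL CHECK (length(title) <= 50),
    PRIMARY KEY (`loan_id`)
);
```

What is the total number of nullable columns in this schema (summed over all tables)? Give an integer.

authors: 5 nullable (due_date, name, email, author_id, fee — PK (summary, floor) and explicit NOT NULL columns excluded).
shelves: 8 nullable (due_date, format, pages, title, phone, copy_no, floor, shelf_id — PK (barcode) and explicit NOT NULL columns excluded).
books: 4 nullable (phone, isbn, rating, pages — PK (fee, due_date) and explicit NOT NULL columns excluded).
branches: 1 nullable (language — PK (capacity) and explicit NOT NULL columns excluded).
loans: 8 nullable (edition, barcode, format, address, rating, status, phone, email — PK (loan_id) and explicit NOT NULL columns excluded).
Total: 5 + 8 + 4 + 1 + 8 = 26.

26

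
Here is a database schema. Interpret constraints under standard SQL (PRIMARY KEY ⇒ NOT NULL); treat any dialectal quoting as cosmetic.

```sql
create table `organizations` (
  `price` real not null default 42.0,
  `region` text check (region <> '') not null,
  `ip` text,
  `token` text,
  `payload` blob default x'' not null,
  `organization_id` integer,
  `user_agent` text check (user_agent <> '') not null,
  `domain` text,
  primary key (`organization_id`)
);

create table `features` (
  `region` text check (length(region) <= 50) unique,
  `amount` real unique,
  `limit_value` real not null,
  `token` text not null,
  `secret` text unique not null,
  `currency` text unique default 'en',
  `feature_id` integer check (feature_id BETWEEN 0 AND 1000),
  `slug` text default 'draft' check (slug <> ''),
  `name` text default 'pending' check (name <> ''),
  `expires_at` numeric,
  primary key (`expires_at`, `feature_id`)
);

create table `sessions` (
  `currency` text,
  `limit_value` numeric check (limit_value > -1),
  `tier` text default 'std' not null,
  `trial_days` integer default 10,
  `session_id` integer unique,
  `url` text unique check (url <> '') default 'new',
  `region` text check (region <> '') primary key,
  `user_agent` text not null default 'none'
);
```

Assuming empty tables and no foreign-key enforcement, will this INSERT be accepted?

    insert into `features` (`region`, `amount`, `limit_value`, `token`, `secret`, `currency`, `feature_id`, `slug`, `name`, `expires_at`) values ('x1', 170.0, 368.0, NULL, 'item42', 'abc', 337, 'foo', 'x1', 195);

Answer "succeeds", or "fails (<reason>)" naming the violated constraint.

fails (NOT NULL on token)

token is explicitly set to NULL, but token is declared NOT NULL.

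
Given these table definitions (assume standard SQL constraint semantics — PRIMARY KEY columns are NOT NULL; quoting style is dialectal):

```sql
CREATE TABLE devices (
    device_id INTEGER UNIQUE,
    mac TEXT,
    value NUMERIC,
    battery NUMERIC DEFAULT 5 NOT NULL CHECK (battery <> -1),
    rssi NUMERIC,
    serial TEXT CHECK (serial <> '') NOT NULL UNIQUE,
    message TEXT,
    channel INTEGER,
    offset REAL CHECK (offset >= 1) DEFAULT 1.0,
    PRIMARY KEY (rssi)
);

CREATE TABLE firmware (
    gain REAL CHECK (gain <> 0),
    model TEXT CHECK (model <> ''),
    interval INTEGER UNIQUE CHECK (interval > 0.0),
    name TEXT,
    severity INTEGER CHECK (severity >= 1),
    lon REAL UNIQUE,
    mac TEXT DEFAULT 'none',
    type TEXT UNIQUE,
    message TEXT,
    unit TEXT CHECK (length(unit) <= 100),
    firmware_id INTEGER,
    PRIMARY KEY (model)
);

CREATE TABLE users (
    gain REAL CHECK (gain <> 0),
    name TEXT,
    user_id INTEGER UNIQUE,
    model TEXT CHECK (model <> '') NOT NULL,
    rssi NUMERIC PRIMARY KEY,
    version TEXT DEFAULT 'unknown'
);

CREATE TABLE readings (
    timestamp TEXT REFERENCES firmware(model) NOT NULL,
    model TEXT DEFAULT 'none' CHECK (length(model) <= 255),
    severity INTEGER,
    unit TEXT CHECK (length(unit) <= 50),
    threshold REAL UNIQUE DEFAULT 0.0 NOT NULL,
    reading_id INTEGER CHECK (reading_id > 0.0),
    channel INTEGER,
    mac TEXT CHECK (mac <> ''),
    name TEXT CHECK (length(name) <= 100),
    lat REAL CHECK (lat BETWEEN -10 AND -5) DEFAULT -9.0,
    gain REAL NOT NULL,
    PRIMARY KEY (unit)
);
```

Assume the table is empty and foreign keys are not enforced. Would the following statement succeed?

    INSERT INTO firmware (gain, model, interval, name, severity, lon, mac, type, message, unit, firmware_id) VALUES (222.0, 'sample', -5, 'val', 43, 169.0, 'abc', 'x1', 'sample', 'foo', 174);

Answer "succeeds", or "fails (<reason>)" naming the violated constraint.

fails (CHECK on interval)

The value -5 for interval violates CHECK (interval > 0.0).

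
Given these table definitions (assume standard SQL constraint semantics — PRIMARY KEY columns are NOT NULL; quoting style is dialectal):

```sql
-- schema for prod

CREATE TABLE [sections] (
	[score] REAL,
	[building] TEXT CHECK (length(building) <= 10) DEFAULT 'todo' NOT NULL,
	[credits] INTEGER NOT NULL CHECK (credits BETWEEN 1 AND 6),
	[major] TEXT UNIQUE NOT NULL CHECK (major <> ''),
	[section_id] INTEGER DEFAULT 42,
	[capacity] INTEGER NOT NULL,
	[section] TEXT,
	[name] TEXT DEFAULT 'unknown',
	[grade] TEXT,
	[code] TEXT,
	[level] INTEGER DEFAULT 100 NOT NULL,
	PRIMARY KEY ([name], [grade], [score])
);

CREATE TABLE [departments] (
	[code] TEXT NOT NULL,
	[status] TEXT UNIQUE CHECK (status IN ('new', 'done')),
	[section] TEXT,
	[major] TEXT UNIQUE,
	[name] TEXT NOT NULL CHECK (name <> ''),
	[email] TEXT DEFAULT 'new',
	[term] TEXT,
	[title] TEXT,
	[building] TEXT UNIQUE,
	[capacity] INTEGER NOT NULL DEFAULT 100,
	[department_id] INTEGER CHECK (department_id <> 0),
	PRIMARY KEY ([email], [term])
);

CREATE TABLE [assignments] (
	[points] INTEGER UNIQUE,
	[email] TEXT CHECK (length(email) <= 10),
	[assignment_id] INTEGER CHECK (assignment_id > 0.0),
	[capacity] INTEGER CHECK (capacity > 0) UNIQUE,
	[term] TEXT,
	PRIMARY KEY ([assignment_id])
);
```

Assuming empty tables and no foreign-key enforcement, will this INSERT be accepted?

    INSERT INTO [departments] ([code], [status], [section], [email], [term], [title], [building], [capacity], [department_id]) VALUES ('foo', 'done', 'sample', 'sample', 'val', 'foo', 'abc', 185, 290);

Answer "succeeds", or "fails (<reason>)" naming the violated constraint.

fails (NOT NULL on name)

name is omitted from the column list and has no DEFAULT, so it would receive NULL.
But name is declared NOT NULL.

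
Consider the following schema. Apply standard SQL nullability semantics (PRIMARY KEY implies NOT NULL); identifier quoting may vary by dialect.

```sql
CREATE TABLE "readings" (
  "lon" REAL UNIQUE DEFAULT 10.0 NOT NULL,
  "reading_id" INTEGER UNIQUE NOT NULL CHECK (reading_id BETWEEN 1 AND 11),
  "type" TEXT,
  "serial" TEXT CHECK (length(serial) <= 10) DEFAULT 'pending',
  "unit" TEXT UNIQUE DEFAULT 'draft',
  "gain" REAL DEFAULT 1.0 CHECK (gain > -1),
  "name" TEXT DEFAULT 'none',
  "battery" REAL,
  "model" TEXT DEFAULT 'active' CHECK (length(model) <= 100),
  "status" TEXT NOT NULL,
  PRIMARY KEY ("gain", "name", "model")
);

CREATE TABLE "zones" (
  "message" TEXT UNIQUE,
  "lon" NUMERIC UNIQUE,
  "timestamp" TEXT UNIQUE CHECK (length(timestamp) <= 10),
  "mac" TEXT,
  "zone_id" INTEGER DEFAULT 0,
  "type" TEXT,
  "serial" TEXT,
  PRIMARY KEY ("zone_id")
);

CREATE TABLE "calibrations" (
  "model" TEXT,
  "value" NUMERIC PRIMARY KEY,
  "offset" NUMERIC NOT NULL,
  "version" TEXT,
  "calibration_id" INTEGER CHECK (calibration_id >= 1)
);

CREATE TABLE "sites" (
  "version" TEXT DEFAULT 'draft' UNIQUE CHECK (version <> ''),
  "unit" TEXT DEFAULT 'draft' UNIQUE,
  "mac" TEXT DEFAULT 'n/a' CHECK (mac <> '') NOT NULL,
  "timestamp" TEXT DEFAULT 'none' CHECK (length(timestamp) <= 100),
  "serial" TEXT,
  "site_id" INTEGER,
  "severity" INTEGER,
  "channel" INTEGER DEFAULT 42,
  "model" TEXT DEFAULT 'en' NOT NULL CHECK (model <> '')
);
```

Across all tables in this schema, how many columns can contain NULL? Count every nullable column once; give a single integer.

20

readings: 4 nullable (type, serial, unit, battery — PK (gain, name, model) and explicit NOT NULL columns excluded).
zones: 6 nullable (message, lon, timestamp, mac, type, serial — PK (zone_id) and explicit NOT NULL columns excluded).
calibrations: 3 nullable (model, version, calibration_id — PK (value) and explicit NOT NULL columns excluded).
sites: 7 nullable (version, unit, timestamp, serial, site_id, severity, channel — PK none and explicit NOT NULL columns excluded).
Total: 4 + 6 + 3 + 7 = 20.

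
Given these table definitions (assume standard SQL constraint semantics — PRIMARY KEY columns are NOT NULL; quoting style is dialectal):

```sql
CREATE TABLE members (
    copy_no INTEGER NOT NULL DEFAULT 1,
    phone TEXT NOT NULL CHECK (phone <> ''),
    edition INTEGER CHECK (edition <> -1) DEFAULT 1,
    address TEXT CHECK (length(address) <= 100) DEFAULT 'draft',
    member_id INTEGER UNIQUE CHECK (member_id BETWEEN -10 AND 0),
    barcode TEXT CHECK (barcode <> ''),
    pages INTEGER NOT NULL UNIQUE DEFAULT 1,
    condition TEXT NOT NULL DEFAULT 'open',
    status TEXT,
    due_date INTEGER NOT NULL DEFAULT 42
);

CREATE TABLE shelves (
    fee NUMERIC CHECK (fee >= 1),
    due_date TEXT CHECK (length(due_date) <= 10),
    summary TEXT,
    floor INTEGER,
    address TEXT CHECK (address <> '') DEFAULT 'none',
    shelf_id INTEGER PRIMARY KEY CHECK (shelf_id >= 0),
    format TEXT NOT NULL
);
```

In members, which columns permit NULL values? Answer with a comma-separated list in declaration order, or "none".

- copy_no: declared NOT NULL → not nullable.
- phone: declared NOT NULL → not nullable.
- edition: CHECK does not forbid NULL (a CHECK constraint passes when its expression is NULL) → nullable.
- address: CHECK does not forbid NULL (a CHECK constraint passes when its expression is NULL) → nullable.
- member_id: CHECK does not forbid NULL (a CHECK constraint passes when its expression is NULL) → nullable.
- barcode: CHECK does not forbid NULL (a CHECK constraint passes when its expression is NULL) → nullable.
- pages: declared NOT NULL → not nullable.
- condition: declared NOT NULL → not nullable.
- status: no NOT NULL constraint applies → nullable.
- due_date: declared NOT NULL → not nullable.

edition, address, member_id, barcode, status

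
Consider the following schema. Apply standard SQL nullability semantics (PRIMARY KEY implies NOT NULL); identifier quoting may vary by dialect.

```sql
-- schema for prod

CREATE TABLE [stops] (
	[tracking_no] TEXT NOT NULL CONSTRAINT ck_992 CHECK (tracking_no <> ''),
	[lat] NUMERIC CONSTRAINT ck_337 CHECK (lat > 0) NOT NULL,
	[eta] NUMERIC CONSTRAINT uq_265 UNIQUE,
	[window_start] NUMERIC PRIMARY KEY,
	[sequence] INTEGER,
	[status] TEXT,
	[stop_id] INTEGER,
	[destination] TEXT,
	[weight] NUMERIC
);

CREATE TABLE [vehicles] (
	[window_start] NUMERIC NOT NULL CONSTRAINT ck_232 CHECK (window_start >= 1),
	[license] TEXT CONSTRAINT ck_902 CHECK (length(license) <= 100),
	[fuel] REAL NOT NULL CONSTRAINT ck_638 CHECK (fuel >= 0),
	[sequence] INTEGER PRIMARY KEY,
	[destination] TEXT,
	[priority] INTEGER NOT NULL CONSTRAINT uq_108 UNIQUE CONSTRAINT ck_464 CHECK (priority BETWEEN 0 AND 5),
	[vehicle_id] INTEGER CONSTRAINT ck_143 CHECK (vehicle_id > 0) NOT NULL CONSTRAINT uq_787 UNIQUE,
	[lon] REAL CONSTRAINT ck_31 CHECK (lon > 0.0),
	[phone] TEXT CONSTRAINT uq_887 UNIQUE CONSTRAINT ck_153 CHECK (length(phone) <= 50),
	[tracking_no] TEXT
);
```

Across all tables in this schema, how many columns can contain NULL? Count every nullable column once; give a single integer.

stops: 6 nullable (eta, sequence, status, stop_id, destination, weight — PK (window_start) and explicit NOT NULL columns excluded).
vehicles: 5 nullable (license, destination, lon, phone, tracking_no — PK (sequence) and explicit NOT NULL columns excluded).
Total: 6 + 5 = 11.

11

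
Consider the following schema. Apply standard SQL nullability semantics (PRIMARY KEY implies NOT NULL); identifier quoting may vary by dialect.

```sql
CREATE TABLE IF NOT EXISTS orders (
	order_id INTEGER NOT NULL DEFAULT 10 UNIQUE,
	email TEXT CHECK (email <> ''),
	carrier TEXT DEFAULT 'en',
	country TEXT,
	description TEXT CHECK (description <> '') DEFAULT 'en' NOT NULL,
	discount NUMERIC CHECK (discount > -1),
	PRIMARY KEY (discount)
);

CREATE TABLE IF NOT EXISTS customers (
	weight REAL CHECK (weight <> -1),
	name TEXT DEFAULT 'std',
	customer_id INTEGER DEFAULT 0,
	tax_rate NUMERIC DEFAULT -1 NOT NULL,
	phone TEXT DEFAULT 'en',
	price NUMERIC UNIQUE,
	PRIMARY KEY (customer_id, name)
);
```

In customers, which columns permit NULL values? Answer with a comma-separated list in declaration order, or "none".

weight, phone, price

- weight: CHECK does not forbid NULL (a CHECK constraint passes when its expression is NULL) → nullable.
- name: part of the PRIMARY KEY, which implies NOT NULL → not nullable.
- customer_id: part of the PRIMARY KEY, which implies NOT NULL → not nullable.
- tax_rate: declared NOT NULL → not nullable.
- phone: DEFAULT only fills an omitted column; an explicit NULL is still allowed → nullable.
- price: UNIQUE does not imply NOT NULL → nullable.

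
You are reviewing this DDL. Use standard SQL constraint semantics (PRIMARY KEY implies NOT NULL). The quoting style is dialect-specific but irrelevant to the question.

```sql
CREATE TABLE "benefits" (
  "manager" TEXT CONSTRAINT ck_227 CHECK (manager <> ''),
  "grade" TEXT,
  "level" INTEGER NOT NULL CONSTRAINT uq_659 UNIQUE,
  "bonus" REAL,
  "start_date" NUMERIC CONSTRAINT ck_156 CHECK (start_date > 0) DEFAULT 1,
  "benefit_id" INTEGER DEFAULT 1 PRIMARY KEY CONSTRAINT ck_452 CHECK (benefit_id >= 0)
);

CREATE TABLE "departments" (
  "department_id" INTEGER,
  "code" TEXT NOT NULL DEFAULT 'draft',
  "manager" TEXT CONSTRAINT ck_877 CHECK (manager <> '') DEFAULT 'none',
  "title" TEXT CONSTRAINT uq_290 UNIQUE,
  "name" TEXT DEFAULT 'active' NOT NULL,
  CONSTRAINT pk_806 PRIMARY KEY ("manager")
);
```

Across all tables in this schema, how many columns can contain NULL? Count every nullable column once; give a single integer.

6

benefits: 4 nullable (manager, grade, bonus, start_date — PK (benefit_id) and explicit NOT NULL columns excluded).
departments: 2 nullable (department_id, title — PK (manager) and explicit NOT NULL columns excluded).
Total: 4 + 2 = 6.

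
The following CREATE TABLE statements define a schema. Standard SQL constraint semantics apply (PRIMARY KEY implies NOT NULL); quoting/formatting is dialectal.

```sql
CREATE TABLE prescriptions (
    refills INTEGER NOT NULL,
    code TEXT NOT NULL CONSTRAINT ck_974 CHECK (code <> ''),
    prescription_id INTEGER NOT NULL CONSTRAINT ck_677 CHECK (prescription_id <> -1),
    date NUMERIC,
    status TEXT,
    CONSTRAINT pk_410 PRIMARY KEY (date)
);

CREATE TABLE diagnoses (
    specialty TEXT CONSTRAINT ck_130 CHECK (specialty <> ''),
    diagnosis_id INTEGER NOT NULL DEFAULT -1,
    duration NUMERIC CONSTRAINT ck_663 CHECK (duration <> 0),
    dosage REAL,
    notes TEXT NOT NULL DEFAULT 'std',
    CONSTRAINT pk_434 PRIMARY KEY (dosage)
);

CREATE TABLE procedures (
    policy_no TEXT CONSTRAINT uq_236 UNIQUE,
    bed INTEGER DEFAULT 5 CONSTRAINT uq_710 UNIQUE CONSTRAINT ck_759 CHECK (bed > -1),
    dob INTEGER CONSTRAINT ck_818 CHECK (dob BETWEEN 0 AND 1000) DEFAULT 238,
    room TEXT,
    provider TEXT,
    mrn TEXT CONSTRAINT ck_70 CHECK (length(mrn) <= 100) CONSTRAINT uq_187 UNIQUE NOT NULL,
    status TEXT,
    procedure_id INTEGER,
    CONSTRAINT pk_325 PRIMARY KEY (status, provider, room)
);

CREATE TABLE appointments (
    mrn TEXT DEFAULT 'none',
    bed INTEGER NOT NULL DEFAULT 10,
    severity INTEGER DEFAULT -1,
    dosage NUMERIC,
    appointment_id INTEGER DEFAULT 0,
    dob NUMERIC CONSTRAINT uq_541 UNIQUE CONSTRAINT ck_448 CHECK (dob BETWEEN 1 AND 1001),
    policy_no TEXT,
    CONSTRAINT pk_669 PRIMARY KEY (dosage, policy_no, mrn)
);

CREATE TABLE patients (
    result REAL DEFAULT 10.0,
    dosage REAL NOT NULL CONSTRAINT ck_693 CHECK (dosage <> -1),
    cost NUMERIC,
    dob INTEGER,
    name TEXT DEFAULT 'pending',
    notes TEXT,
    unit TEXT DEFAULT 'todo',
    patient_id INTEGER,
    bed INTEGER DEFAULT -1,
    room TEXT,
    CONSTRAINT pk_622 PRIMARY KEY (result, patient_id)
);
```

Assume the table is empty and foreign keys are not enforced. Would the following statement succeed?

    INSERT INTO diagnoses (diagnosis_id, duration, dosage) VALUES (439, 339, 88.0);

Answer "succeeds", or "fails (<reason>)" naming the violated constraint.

NOT NULL columns: diagnosis_id is supplied; dosage is supplied; notes defaults to 'std'.
CHECK constraints: 339 satisfies (duration <> 0).
No constraint is violated.

succeeds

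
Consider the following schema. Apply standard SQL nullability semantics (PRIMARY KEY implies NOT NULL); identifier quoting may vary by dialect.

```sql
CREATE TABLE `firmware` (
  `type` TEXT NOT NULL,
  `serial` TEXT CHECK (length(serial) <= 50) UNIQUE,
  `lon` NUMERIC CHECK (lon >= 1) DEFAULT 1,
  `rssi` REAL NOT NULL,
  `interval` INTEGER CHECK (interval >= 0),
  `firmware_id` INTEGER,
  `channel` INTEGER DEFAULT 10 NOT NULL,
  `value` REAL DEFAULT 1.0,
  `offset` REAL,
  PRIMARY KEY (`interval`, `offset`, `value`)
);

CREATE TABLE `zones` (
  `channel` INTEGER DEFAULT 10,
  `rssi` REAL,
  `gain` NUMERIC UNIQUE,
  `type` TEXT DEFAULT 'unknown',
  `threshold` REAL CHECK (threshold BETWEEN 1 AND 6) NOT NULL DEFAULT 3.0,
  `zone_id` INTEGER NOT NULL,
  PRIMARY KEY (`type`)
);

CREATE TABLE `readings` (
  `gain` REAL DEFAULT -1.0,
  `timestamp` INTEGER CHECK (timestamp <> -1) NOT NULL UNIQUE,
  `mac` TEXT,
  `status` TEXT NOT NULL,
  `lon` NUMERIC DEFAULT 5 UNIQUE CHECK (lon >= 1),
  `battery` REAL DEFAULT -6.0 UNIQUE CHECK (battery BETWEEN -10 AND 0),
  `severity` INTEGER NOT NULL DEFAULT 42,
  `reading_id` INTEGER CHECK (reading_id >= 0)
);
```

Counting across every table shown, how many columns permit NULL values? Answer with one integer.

11

firmware: 3 nullable (serial, lon, firmware_id — PK (interval, offset, value) and explicit NOT NULL columns excluded).
zones: 3 nullable (channel, rssi, gain — PK (type) and explicit NOT NULL columns excluded).
readings: 5 nullable (gain, mac, lon, battery, reading_id — PK none and explicit NOT NULL columns excluded).
Total: 3 + 3 + 5 = 11.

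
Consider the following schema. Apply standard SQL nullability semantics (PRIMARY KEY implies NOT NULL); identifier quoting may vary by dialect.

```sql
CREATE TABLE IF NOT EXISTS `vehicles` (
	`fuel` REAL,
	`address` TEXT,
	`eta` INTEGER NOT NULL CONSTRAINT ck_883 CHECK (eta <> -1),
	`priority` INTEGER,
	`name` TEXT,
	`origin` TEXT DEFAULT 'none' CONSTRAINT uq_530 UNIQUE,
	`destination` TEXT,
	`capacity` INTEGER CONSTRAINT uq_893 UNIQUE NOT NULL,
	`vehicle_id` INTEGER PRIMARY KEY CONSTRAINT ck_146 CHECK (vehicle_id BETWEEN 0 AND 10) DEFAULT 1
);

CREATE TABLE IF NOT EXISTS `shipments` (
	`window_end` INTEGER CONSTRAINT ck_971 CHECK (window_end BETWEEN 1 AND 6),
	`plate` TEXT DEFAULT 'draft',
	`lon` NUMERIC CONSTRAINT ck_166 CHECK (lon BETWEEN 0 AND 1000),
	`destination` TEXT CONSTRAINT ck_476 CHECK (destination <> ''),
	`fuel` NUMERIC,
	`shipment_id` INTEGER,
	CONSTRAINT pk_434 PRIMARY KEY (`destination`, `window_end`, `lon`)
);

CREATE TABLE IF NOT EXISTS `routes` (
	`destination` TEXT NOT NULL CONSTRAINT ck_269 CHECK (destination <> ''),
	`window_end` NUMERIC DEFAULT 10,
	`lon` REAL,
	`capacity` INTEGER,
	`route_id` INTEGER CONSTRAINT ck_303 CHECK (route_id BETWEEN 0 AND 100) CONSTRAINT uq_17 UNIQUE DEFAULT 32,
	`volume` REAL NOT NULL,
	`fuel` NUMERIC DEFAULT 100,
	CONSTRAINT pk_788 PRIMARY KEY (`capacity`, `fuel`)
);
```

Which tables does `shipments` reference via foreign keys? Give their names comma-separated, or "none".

No column in shipments has a REFERENCES clause.

none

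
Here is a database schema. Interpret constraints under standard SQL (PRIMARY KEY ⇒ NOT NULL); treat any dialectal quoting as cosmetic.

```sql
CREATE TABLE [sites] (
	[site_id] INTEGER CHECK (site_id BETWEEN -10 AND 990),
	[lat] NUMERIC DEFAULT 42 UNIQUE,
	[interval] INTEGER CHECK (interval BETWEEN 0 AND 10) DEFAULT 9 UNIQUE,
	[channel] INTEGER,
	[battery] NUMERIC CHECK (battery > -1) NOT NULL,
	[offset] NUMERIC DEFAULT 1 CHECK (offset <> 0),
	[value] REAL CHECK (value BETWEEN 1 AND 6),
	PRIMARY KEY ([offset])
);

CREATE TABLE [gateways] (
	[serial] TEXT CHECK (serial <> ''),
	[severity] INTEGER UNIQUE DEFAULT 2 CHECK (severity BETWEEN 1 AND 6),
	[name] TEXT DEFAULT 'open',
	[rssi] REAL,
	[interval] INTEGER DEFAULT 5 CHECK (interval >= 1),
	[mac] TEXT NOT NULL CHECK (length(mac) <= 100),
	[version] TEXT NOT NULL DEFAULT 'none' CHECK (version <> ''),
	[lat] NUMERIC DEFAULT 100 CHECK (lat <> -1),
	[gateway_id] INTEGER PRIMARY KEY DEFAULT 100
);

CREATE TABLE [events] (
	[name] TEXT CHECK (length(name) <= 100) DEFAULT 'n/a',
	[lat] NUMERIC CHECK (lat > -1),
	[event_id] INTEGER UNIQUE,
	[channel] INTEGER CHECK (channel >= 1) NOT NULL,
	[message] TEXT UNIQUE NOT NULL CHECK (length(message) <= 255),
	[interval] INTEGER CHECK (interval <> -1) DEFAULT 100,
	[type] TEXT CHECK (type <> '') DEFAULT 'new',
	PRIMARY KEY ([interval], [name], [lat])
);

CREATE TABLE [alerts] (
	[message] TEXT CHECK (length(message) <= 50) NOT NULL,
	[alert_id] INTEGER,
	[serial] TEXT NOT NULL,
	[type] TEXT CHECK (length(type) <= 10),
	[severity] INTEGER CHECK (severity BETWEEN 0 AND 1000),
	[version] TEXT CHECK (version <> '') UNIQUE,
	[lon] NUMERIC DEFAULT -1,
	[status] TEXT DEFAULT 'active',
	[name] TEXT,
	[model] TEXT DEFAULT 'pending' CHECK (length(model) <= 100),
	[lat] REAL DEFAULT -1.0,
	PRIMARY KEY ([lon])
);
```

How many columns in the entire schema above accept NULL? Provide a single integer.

21

sites: 5 nullable (site_id, lat, interval, channel, value — PK (offset) and explicit NOT NULL columns excluded).
gateways: 6 nullable (serial, severity, name, rssi, interval, lat — PK (gateway_id) and explicit NOT NULL columns excluded).
events: 2 nullable (event_id, type — PK (interval, name, lat) and explicit NOT NULL columns excluded).
alerts: 8 nullable (alert_id, type, severity, version, status, name, model, lat — PK (lon) and explicit NOT NULL columns excluded).
Total: 5 + 6 + 2 + 8 = 21.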